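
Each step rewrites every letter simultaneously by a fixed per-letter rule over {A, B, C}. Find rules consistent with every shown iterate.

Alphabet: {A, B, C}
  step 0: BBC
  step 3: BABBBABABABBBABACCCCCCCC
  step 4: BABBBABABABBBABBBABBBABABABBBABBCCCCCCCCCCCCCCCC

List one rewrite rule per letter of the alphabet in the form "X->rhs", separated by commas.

  step 3 ⇒ step 4: BABBBABABABBBABACCCCCCCC ⇒ BA·BB·BA·BA·BA·BB·BA·BB·BA·BB·BA·BA·BA·BB·BA·BB·CC·CC·CC·CC·CC·CC·CC·CC
    A ↦ BB
    B ↦ BA
    C ↦ CC

A->BB, B->BA, C->CC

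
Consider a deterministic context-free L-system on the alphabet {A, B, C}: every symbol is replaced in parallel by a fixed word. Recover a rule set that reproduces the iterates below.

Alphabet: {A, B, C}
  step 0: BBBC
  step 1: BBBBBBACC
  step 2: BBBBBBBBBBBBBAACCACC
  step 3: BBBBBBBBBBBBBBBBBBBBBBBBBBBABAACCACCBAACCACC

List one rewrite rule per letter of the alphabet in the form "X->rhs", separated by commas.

  step 2 ⇒ step 3: BBBBBBBBBBBBBAACCACC ⇒ BB·BB·BB·BB·BB·BB·BB·BB·BB·BB·BB·BB·BB·BA·BA·ACC·ACC·BA·ACC·ACC
    A ↦ BA
    B ↦ BB
    C ↦ ACC

A->BA, B->BB, C->ACC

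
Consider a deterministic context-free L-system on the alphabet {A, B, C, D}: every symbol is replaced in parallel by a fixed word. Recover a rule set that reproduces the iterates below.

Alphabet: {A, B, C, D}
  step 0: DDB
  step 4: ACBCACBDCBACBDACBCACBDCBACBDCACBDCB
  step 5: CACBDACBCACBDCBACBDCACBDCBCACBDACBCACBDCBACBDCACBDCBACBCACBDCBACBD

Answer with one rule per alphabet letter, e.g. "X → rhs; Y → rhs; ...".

A->C, B->D, C->ACB, D->CB

  step 4 ⇒ step 5: ACBCACBDCBACBDACBCACBDCBACBDCACBDCB ⇒ C·ACB·D·ACB·C·ACB·D·CB·ACB·D·C·ACB·D·CB·C·ACB·D·ACB·C·ACB·D·CB·ACB·D·C·ACB·D·CB·ACB·C·ACB·D·CB·ACB·D
    A ↦ C
    B ↦ D
    C ↦ ACB
    D ↦ CB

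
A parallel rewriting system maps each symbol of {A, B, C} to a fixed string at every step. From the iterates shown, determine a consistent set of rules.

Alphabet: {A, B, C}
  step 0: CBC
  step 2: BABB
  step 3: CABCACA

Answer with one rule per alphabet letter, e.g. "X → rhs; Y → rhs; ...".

  step 2 ⇒ step 3: BABB ⇒ CA·B·CA·CA
    A ↦ B
    B ↦ CA
    C ↦ A  (constrained at step 0)

A->B, B->CA, C->A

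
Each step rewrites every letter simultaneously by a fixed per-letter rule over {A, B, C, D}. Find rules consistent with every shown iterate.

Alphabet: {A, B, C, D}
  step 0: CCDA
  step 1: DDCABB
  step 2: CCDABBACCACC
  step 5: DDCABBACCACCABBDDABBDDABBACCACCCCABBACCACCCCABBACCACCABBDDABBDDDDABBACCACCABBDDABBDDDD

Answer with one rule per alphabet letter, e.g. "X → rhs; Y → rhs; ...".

A->ABB, B->ACC, C->D, D->C

  step 1 ⇒ step 2: DDCABB ⇒ C·C·D·ABB·ACC·ACC
    A ↦ ABB
    B ↦ ACC
    C ↦ D
    D ↦ C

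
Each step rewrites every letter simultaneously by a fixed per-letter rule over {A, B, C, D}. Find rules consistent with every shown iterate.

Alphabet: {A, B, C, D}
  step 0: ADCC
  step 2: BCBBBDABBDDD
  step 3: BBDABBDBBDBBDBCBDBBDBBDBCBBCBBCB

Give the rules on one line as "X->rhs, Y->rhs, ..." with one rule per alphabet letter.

  step 2 ⇒ step 3: BCBBBDABBDDD ⇒ BBD·A·BBD·BBD·BBD·BCB·D·BBD·BBD·BCB·BCB·BCB
    A ↦ D
    B ↦ BBD
    C ↦ A
    D ↦ BCB

A->D, B->BBD, C->A, D->BCB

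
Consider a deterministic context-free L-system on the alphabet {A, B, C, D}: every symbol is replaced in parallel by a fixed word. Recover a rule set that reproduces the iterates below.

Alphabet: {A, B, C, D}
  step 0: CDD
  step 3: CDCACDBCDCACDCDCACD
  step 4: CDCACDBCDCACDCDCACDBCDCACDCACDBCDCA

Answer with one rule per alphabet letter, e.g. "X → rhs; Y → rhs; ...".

  step 3 ⇒ step 4: CDCACDBCDCACDCDCACD ⇒ CD·CA·CD·B·CD·CA·CD·CD·CA·CD·B·CD·CA·CD·CA·CD·B·CD·CA
    A ↦ B
    B ↦ CD
    C ↦ CD
    D ↦ CA

A->B, B->CD, C->CD, D->CA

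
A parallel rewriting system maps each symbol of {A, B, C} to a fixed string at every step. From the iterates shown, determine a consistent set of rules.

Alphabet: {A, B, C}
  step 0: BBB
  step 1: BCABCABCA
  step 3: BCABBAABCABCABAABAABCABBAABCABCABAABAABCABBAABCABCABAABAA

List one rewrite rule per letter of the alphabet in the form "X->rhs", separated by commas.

A->BAA, B->BCA, C->B

  step 0 ⇒ step 1: BBB ⇒ BCA·BCA·BCA
    B ↦ BCA
    A ↦ BAA  (constrained at step 1)
    C ↦ B  (constrained at step 1)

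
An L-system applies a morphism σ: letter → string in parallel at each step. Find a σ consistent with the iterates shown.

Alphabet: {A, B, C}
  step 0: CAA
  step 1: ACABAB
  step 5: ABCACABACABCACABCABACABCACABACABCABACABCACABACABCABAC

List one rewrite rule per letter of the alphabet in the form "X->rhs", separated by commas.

A->AB, B->C, C->AC

  step 0 ⇒ step 1: CAA ⇒ AC·AB·AB
    A ↦ AB
    C ↦ AC
    B ↦ C  (constrained at step 1)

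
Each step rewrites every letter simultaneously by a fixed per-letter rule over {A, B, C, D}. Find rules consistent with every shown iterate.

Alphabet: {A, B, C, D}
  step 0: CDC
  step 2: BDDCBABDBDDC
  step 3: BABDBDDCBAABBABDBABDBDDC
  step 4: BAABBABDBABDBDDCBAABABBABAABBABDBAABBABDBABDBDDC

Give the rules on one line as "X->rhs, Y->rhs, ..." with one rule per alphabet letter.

A->AB, B->BA, C->DC, D->BD

  step 3 ⇒ step 4: BABDBDDCBAABBABDBABDBDDC ⇒ BA·AB·BA·BD·BA·BD·BD·DC·BA·AB·AB·BA·BA·AB·BA·BD·BA·AB·BA·BD·BA·BD·BD·DC
    A ↦ AB
    B ↦ BA
    C ↦ DC
    D ↦ BD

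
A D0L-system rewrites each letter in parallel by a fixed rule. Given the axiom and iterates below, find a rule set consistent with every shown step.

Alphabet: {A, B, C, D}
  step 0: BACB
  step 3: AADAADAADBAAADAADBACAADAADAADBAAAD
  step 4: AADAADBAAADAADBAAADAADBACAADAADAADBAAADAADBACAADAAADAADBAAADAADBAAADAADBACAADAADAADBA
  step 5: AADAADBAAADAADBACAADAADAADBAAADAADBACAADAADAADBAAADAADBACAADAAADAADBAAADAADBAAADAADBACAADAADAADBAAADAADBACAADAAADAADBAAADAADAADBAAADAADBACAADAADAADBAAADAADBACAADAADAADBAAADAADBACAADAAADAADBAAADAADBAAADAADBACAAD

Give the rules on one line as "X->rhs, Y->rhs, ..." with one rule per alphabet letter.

A->AAD, B->C, C->A, D->BA

  step 4 ⇒ step 5: AADAADBAAADAADBAAADAADBACAADAADAADBAAADAADBACAADAAADAADBAAADAADBAAADAADBACAADAADAADBA ⇒ AAD·AAD·BA·AAD·AAD·BA·C·AAD·AAD·AAD·BA·AAD·AAD·BA·C·AAD·AAD·AAD·BA·AAD·AAD·BA·C·AAD·A·AAD·AAD·BA·AAD·AAD·BA·AAD·AAD·BA·C·AAD·AAD·AAD·BA·AAD·AAD·BA·C·AAD·A·AAD·AAD·BA·AAD·AAD·AAD·BA·AAD·AAD·BA·C·AAD·AAD·AAD·BA·AAD·AAD·BA·C·AAD·AAD·AAD·BA·AAD·AAD·BA·C·AAD·A·AAD·AAD·BA·AAD·AAD·BA·AAD·AAD·BA·C·AAD
    A ↦ AAD
    B ↦ C
    C ↦ A
    D ↦ BA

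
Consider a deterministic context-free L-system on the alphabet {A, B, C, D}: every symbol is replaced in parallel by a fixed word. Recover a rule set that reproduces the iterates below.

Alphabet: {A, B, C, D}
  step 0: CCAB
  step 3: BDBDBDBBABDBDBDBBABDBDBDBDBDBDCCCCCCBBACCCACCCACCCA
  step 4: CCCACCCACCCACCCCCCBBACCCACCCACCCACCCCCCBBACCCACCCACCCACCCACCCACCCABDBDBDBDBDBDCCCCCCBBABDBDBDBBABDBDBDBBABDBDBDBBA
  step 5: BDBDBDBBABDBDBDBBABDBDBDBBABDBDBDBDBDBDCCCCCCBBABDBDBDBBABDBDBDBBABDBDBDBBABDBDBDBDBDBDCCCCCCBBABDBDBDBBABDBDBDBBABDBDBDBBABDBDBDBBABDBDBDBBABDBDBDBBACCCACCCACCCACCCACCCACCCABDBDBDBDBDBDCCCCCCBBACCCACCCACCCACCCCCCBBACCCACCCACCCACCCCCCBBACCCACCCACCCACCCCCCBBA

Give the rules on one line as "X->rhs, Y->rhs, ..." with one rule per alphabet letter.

  step 4 ⇒ step 5: CCCACCCACCCACCCCCCBBACCCACCCACCCACCCCCCBBACCCACCCACCCACCCACCCACCCABDBDBDBDBDBDCCCCCCBBABDBDBDBBABDBDBDBBABDBDBDBBA ⇒ BD·BD·BD·BBA·BD·BD·BD·BBA·BD·BD·BD·BBA·BD·BD·BD·BD·BD·BD·CCC·CCC·BBA·BD·BD·BD·BBA·BD·BD·BD·BBA·BD·BD·BD·BBA·BD·BD·BD·BD·BD·BD·CCC·CCC·BBA·BD·BD·BD·BBA·BD·BD·BD·BBA·BD·BD·BD·BBA·BD·BD·BD·BBA·BD·BD·BD·BBA·BD·BD·BD·BBA·CCC·A·CCC·A·CCC·A·CCC·A·CCC·A·CCC·A·BD·BD·BD·BD·BD·BD·CCC·CCC·BBA·CCC·A·CCC·A·CCC·A·CCC·CCC·BBA·CCC·A·CCC·A·CCC·A·CCC·CCC·BBA·CCC·A·CCC·A·CCC·A·CCC·CCC·BBA
    A ↦ BBA
    B ↦ CCC
    C ↦ BD
    D ↦ A

A->BBA, B->CCC, C->BD, D->A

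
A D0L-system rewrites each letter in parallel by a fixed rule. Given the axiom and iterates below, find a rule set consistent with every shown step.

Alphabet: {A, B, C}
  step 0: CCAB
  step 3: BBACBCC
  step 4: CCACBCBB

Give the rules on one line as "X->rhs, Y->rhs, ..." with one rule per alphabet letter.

  step 3 ⇒ step 4: BBACBCC ⇒ C·C·AC·B·C·B·B
    A ↦ AC
    B ↦ C
    C ↦ B

A->AC, B->C, C->B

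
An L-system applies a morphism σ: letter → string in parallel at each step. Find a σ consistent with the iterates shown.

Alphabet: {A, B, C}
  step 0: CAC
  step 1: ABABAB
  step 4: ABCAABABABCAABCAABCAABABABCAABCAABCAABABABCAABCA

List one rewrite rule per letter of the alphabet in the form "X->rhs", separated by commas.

  step 0 ⇒ step 1: CAC ⇒ AB·AB·AB
    A ↦ AB
    C ↦ AB
    B ↦ CA  (constrained at step 1)

A->AB, B->CA, C->AB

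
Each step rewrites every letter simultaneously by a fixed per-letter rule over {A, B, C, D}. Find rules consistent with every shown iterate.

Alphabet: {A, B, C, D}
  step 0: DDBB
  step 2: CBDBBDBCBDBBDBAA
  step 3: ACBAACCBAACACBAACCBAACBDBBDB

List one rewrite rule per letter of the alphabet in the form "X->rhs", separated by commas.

A->BDB, B->C, C->A, D->BAA

  step 2 ⇒ step 3: CBDBBDBCBDBBDBAA ⇒ A·C·BAA·C·C·BAA·C·A·C·BAA·C·C·BAA·C·BDB·BDB
    A ↦ BDB
    B ↦ C
    C ↦ A
    D ↦ BAA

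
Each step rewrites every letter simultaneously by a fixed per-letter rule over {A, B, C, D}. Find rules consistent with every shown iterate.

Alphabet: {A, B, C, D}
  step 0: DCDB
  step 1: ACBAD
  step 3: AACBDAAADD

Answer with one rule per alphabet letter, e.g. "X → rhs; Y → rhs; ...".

A->DD, B->D, C->CB, D->A

  step 0 ⇒ step 1: DCDB ⇒ A·CB·A·D
    B ↦ D
    C ↦ CB
    D ↦ A
    A ↦ DD  (constrained at step 1)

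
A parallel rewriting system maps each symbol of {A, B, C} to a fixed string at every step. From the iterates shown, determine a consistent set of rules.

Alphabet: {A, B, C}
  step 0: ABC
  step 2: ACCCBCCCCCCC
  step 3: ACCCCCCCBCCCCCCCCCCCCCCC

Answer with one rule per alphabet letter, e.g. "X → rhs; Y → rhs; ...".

  step 2 ⇒ step 3: ACCCBCCCCCCC ⇒ AC·CC·CC·CC·BC·CC·CC·CC·CC·CC·CC·CC
    A ↦ AC
    B ↦ BC
    C ↦ CC

A->AC, B->BC, C->CC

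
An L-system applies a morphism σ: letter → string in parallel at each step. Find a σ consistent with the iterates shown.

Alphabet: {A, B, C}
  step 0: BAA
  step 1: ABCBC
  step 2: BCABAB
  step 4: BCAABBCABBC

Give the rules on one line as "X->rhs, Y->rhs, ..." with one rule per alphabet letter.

  step 1 ⇒ step 2: ABCBC ⇒ BC·A·B·A·B
    A ↦ BC
    B ↦ A
    C ↦ B

A->BC, B->A, C->B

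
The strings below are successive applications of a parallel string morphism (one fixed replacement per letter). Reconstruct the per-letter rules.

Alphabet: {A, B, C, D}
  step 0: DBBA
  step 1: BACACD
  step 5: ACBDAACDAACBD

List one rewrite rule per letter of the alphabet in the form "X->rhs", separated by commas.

  step 0 ⇒ step 1: DBBA ⇒ B·AC·AC·D
    A ↦ D
    B ↦ AC
    D ↦ B
    C ↦ A  (constrained at step 1)

A->D, B->AC, C->A, D->B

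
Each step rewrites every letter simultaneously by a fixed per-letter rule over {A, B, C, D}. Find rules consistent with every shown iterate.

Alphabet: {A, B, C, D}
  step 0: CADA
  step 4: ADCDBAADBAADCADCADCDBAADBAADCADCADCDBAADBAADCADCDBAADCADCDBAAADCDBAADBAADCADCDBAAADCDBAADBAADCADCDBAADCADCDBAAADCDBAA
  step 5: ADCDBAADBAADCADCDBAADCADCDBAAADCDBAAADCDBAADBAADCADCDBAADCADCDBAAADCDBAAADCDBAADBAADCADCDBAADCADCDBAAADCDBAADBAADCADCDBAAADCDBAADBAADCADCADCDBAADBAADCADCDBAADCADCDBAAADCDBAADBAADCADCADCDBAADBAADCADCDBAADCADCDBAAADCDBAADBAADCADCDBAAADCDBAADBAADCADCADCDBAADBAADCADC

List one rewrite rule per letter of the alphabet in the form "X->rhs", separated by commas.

  step 4 ⇒ step 5: ADCDBAADBAADCADCADCDBAADBAADCADCADCDBAADBAADCADCDBAADCADCDBAAADCDBAADBAADCADCDBAAADCDBAADBAADCADCDBAADCADCDBAAADCDBAA ⇒ ADC·DB·AA·DB·A·ADC·ADC·DB·A·ADC·ADC·DB·AA·ADC·DB·AA·ADC·DB·AA·DB·A·ADC·ADC·DB·A·ADC·ADC·DB·AA·ADC·DB·AA·ADC·DB·AA·DB·A·ADC·ADC·DB·A·ADC·ADC·DB·AA·ADC·DB·AA·DB·A·ADC·ADC·DB·AA·ADC·DB·AA·DB·A·ADC·ADC·ADC·DB·AA·DB·A·ADC·ADC·DB·A·ADC·ADC·DB·AA·ADC·DB·AA·DB·A·ADC·ADC·ADC·DB·AA·DB·A·ADC·ADC·DB·A·ADC·ADC·DB·AA·ADC·DB·AA·DB·A·ADC·ADC·DB·AA·ADC·DB·AA·DB·A·ADC·ADC·ADC·DB·AA·DB·A·ADC·ADC
    A ↦ ADC
    B ↦ A
    C ↦ AA
    D ↦ DB

A->ADC, B->A, C->AA, D->DB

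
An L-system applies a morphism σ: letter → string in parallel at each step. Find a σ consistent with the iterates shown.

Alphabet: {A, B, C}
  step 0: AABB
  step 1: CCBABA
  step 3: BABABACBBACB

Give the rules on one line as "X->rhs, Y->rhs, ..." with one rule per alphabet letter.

A->C, B->BA, C->B

  step 0 ⇒ step 1: AABB ⇒ C·C·BA·BA
    A ↦ C
    B ↦ BA
    C ↦ B  (constrained at step 1)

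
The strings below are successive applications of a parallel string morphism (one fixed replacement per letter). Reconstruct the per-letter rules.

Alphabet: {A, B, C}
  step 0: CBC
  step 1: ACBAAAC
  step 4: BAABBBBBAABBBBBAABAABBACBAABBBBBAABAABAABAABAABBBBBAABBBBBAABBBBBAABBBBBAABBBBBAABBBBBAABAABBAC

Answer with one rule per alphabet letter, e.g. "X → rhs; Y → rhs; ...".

A->BB, B->BAA, C->AC

  step 0 ⇒ step 1: CBC ⇒ AC·BAA·AC
    B ↦ BAA
    C ↦ AC
    A ↦ BB  (constrained at step 1)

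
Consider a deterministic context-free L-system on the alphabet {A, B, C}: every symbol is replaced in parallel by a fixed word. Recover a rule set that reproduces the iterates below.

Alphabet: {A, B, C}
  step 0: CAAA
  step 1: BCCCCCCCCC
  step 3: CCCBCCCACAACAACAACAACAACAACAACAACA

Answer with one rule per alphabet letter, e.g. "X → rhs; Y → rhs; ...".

A->CCC, B->ACA, C->B

  step 0 ⇒ step 1: CAAA ⇒ B·CCC·CCC·CCC
    A ↦ CCC
    C ↦ B
    B ↦ ACA  (constrained at step 1)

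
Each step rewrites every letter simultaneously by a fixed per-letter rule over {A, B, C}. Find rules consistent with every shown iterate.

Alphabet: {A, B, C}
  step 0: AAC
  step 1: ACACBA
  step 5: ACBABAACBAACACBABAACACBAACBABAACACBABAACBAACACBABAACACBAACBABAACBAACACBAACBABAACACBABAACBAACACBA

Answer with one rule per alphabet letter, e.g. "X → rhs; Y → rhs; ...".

  step 0 ⇒ step 1: AAC ⇒ AC·AC·BA
    A ↦ AC
    C ↦ BA
    B ↦ BA  (constrained at step 1)

A->AC, B->BA, C->BA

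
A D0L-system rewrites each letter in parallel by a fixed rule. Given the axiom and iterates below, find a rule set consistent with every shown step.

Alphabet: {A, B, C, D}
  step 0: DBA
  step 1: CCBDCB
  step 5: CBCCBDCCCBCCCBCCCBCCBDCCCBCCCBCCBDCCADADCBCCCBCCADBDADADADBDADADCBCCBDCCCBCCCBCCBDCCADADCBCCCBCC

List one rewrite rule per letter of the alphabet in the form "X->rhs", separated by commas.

A->CB, B->BD, C->AD, D->CC

  step 0 ⇒ step 1: DBA ⇒ CC·BD·CB
    A ↦ CB
    B ↦ BD
    D ↦ CC
    C ↦ AD  (constrained at step 1)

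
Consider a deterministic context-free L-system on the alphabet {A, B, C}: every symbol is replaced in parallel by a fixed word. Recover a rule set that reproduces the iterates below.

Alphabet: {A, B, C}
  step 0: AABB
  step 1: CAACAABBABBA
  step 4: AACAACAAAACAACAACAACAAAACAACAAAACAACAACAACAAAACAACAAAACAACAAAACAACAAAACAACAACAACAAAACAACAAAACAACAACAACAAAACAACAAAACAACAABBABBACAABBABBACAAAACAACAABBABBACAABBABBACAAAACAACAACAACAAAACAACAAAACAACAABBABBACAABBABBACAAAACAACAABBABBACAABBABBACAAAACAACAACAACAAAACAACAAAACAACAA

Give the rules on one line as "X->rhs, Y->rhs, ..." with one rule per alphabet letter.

A->CAA, B->BBA, C->AA

  step 0 ⇒ step 1: AABB ⇒ CAA·CAA·BBA·BBA
    A ↦ CAA
    B ↦ BBA
    C ↦ AA  (constrained at step 1)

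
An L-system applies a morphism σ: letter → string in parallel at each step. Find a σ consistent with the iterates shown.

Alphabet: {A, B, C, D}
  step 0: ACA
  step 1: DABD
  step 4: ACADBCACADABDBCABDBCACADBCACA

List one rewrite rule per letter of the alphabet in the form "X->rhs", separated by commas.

A->D, B->BC, C->AB, D->ACA

  step 0 ⇒ step 1: ACA ⇒ D·AB·D
    A ↦ D
    C ↦ AB
    B ↦ BC  (constrained at step 1)
    D ↦ ACA  (constrained at step 1)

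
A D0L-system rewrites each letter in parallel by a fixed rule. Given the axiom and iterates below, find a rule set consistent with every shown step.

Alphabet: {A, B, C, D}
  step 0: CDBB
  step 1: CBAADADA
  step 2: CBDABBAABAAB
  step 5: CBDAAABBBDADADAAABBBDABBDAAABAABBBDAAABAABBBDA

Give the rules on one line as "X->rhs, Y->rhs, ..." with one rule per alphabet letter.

A->B, B->DA, C->CB, D->AA

  step 1 ⇒ step 2: CBAADADA ⇒ CB·DA·B·B·AA·B·AA·B
    A ↦ B
    B ↦ DA
    C ↦ CB
    D ↦ AA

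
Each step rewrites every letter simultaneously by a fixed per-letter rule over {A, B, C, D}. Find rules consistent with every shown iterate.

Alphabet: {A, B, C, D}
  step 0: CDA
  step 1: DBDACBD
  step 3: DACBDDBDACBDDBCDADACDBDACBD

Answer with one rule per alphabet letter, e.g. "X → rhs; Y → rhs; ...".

A->CBD, B->C, C->DB, D->DA

  step 0 ⇒ step 1: CDA ⇒ DB·DA·CBD
    A ↦ CBD
    C ↦ DB
    D ↦ DA
    B ↦ C  (constrained at step 1)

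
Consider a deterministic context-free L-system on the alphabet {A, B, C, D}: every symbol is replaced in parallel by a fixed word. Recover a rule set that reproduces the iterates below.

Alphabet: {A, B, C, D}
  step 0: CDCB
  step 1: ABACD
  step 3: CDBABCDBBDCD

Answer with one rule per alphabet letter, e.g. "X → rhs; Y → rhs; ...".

  step 0 ⇒ step 1: CDCB ⇒ A·B·A·CD
    B ↦ CD
    C ↦ A
    D ↦ B
    A ↦ BD  (constrained at step 1)

A->BD, B->CD, C->A, D->B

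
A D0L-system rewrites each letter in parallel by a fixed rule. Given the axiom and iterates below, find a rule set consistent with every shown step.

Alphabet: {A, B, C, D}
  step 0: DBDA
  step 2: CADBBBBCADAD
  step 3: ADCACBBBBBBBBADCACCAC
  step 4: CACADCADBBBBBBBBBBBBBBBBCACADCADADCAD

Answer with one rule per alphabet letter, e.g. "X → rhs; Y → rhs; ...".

A->C, B->BB, C->AD, D->AC

  step 3 ⇒ step 4: ADCACBBBBBBBBADCACCAC ⇒ C·AC·AD·C·AD·BB·BB·BB·BB·BB·BB·BB·BB·C·AC·AD·C·AD·AD·C·AD
    A ↦ C
    B ↦ BB
    C ↦ AD
    D ↦ AC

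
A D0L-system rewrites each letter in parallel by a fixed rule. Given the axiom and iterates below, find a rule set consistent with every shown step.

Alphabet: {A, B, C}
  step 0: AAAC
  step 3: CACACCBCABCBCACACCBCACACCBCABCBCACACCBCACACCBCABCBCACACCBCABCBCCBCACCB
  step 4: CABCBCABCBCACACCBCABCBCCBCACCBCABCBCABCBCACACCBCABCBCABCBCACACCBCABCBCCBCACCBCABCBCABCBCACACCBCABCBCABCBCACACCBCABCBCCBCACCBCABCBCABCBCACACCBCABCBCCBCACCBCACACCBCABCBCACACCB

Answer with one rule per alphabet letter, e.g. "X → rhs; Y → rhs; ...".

A->BCB, B->CCB, C->CA

  step 3 ⇒ step 4: CACACCBCABCBCACACCBCACACCBCABCBCACACCBCACACCBCABCBCACACCBCABCBCCBCACCB ⇒ CA·BCB·CA·BCB·CA·CA·CCB·CA·BCB·CCB·CA·CCB·CA·BCB·CA·BCB·CA·CA·CCB·CA·BCB·CA·BCB·CA·CA·CCB·CA·BCB·CCB·CA·CCB·CA·BCB·CA·BCB·CA·CA·CCB·CA·BCB·CA·BCB·CA·CA·CCB·CA·BCB·CCB·CA·CCB·CA·BCB·CA·BCB·CA·CA·CCB·CA·BCB·CCB·CA·CCB·CA·CA·CCB·CA·BCB·CA·CA·CCB
    A ↦ BCB
    B ↦ CCB
    C ↦ CA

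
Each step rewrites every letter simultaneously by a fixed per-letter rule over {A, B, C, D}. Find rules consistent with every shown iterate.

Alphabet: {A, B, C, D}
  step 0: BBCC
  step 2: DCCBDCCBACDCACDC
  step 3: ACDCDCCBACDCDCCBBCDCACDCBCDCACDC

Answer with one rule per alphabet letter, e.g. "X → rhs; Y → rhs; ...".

A->BC, B->CB, C->DC, D->AC

  step 2 ⇒ step 3: DCCBDCCBACDCACDC ⇒ AC·DC·DC·CB·AC·DC·DC·CB·BC·DC·AC·DC·BC·DC·AC·DC
    A ↦ BC
    B ↦ CB
    C ↦ DC
    D ↦ AC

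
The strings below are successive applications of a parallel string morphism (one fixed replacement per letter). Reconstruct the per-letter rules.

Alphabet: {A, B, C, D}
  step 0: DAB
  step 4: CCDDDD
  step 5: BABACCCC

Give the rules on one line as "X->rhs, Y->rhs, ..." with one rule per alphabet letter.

  step 4 ⇒ step 5: CCDDDD ⇒ BA·BA·C·C·C·C
    C ↦ BA
    D ↦ C
    A ↦ D  (constrained at step 0)
    B ↦ D  (constrained at step 0)

A->D, B->D, C->BA, D->C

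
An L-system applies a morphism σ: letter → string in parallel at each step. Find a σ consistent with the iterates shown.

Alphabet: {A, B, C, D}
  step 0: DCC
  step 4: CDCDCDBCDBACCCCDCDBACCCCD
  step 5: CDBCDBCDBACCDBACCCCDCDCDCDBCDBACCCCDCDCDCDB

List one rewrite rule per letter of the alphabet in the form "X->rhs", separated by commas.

  step 4 ⇒ step 5: CDCDCDBCDBACCCCDCDBACCCCD ⇒ CD·B·CD·B·CD·B·AC·CD·B·AC·CC·CD·CD·CD·CD·B·CD·B·AC·CC·CD·CD·CD·CD·B
    A ↦ CC
    B ↦ AC
    C ↦ CD
    D ↦ B

A->CC, B->AC, C->CD, D->B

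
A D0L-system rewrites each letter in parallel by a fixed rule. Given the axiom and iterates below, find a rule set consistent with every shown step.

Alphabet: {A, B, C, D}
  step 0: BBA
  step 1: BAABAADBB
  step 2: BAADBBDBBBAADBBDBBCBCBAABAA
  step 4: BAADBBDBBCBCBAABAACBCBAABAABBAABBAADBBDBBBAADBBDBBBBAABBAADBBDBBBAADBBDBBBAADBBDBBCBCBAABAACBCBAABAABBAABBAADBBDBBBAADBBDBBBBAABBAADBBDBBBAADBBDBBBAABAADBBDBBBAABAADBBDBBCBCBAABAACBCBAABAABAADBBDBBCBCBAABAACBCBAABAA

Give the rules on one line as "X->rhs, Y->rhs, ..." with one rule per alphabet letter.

  step 1 ⇒ step 2: BAABAADBB ⇒ BAA·DBB·DBB·BAA·DBB·DBB·CBC·BAA·BAA
    A ↦ DBB
    B ↦ BAA
    D ↦ CBC
    C ↦ B  (constrained at step 2)

A->DBB, B->BAA, C->B, D->CBC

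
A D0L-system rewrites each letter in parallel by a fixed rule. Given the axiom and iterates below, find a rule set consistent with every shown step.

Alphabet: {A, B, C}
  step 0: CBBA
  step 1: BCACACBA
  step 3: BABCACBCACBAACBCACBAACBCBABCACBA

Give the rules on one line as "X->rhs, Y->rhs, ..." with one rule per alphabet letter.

  step 0 ⇒ step 1: CBBA ⇒ BC·AC·AC·BA
    A ↦ BA
    B ↦ AC
    C ↦ BC

A->BA, B->AC, C->BC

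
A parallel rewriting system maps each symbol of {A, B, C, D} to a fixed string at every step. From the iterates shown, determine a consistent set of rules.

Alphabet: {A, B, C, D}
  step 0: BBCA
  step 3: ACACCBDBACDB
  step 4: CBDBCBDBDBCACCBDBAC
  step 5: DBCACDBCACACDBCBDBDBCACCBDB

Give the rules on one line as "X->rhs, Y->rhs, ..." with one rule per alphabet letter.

  step 4 ⇒ step 5: CBDBCBDBDBCACCBDBAC ⇒ DB·C·A·C·DB·C·A·C·A·C·DB·CB·DB·DB·C·A·C·CB·DB
    A ↦ CB
    B ↦ C
    C ↦ DB
    D ↦ A

A->CB, B->C, C->DB, D->A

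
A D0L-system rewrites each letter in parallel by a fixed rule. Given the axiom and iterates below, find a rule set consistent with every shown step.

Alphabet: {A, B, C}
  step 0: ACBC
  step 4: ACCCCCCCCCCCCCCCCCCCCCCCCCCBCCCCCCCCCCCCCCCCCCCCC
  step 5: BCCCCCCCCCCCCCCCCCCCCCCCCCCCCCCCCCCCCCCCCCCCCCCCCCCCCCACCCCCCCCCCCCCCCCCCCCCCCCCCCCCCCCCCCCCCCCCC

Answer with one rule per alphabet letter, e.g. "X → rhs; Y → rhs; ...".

A->BC, B->A, C->CC

  step 4 ⇒ step 5: ACCCCCCCCCCCCCCCCCCCCCCCCCCBCCCCCCCCCCCCCCCCCCCCC ⇒ BC·CC·CC·CC·CC·CC·CC·CC·CC·CC·CC·CC·CC·CC·CC·CC·CC·CC·CC·CC·CC·CC·CC·CC·CC·CC·CC·A·CC·CC·CC·CC·CC·CC·CC·CC·CC·CC·CC·CC·CC·CC·CC·CC·CC·CC·CC·CC·CC
    A ↦ BC
    B ↦ A
    C ↦ CC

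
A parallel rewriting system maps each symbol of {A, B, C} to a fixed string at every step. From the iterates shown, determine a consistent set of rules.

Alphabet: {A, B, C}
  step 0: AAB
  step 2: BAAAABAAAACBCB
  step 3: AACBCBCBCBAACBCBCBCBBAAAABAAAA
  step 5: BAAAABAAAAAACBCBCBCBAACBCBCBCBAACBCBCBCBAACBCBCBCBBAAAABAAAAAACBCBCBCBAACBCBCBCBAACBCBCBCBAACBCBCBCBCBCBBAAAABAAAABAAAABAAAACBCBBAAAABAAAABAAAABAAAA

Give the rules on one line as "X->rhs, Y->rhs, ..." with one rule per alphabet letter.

  step 2 ⇒ step 3: BAAAABAAAACBCB ⇒ AA·CB·CB·CB·CB·AA·CB·CB·CB·CB·BAA·AA·BAA·AA
    A ↦ CB
    B ↦ AA
    C ↦ BAA

A->CB, B->AA, C->BAA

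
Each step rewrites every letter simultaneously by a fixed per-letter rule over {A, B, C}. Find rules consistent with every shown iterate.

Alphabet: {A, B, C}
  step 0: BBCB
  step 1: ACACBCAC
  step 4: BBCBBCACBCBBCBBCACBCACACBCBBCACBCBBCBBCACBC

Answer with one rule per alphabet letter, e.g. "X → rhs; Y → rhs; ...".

  step 0 ⇒ step 1: BBCB ⇒ AC·AC·BC·AC
    B ↦ AC
    C ↦ BC
    A ↦ B  (constrained at step 1)

A->B, B->AC, C->BC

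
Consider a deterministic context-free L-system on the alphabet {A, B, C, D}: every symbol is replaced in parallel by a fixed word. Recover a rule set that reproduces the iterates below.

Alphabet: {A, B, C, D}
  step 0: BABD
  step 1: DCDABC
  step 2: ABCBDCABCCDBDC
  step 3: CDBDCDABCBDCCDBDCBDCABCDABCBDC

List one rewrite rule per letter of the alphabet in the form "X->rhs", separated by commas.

  step 2 ⇒ step 3: ABCBDCABCCDBDC ⇒ C·D·BDC·D·ABC·BDC·C·D·BDC·BDC·ABC·D·ABC·BDC
    A ↦ C
    B ↦ D
    C ↦ BDC
    D ↦ ABC

A->C, B->D, C->BDC, D->ABC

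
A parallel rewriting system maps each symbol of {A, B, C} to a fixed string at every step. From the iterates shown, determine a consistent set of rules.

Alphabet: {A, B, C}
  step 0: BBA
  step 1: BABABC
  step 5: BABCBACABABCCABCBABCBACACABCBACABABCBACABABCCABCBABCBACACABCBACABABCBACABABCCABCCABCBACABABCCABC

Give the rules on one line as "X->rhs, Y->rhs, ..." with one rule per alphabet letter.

  step 0 ⇒ step 1: BBA ⇒ BA·BA·BC
    A ↦ BC
    B ↦ BA
    C ↦ CA  (constrained at step 1)

A->BC, B->BA, C->CA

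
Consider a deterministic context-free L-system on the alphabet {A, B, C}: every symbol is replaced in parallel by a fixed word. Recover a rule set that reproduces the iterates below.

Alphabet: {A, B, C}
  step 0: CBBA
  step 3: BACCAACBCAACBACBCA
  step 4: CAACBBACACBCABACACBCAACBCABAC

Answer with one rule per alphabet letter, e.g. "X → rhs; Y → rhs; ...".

  step 3 ⇒ step 4: BACCAACBCAACBACBCA ⇒ CA·AC·B·B·AC·AC·B·CA·B·AC·AC·B·CA·AC·B·CA·B·AC
    A ↦ AC
    B ↦ CA
    C ↦ B

A->AC, B->CA, C->B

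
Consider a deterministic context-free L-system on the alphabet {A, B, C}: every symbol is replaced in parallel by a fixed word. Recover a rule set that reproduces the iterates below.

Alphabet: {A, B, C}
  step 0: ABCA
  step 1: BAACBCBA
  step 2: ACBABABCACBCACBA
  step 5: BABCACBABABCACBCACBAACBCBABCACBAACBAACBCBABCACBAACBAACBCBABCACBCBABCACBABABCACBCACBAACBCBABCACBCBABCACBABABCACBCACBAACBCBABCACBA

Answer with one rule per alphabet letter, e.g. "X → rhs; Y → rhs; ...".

  step 1 ⇒ step 2: BAACBCBA ⇒ AC·BA·BA·BC·AC·BC·AC·BA
    A ↦ BA
    B ↦ AC
    C ↦ BC

A->BA, B->AC, C->BC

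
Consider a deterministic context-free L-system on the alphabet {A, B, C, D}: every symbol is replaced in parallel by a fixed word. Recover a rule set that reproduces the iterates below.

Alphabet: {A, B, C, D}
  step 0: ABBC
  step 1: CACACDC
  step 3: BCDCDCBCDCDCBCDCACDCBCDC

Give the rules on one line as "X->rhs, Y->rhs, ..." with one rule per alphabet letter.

A->C, B->AC, C->DC, D->BC

  step 0 ⇒ step 1: ABBC ⇒ C·AC·AC·DC
    A ↦ C
    B ↦ AC
    C ↦ DC
    D ↦ BC  (constrained at step 1)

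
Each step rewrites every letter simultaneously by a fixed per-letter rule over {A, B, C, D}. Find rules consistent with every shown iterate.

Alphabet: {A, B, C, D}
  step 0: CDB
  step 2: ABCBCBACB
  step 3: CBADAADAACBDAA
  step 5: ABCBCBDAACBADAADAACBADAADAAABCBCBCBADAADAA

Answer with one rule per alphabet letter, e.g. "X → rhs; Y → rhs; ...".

A->CB, B->A, C->DA, D->AB

  step 2 ⇒ step 3: ABCBCBACB ⇒ CB·A·DA·A·DA·A·CB·DA·A
    A ↦ CB
    B ↦ A
    C ↦ DA
    D ↦ AB  (constrained at step 0)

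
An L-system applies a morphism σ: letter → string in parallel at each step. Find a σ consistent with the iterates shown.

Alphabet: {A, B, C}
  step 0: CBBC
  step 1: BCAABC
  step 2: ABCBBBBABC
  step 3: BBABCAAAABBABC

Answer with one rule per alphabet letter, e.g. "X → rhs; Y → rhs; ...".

  step 2 ⇒ step 3: ABCBBBBABC ⇒ BB·A·BC·A·A·A·A·BB·A·BC
    A ↦ BB
    B ↦ A
    C ↦ BC

A->BB, B->A, C->BC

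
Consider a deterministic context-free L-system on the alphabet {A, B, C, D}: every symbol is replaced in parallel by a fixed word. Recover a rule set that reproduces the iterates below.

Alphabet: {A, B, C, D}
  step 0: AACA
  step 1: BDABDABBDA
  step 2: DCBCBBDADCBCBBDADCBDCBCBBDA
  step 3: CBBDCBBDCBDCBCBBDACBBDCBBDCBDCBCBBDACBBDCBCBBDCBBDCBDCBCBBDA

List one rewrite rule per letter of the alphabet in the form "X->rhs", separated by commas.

A->BDA, B->DCB, C->B, D->CB

  step 2 ⇒ step 3: DCBCBBDADCBCBBDADCBDCBCBBDA ⇒ CB·B·DCB·B·DCB·DCB·CB·BDA·CB·B·DCB·B·DCB·DCB·CB·BDA·CB·B·DCB·CB·B·DCB·B·DCB·DCB·CB·BDA
    A ↦ BDA
    B ↦ DCB
    C ↦ B
    D ↦ CB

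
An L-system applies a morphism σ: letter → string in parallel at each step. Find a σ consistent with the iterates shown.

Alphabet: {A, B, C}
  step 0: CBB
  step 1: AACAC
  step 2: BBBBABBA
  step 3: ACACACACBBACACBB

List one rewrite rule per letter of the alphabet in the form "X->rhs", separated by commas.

  step 2 ⇒ step 3: BBBBABBA ⇒ AC·AC·AC·AC·BB·AC·AC·BB
    A ↦ BB
    B ↦ AC
  step 0 ⇒ step 1: CBB ⇒ A·AC·AC
    C ↦ A

A->BB, B->AC, C->A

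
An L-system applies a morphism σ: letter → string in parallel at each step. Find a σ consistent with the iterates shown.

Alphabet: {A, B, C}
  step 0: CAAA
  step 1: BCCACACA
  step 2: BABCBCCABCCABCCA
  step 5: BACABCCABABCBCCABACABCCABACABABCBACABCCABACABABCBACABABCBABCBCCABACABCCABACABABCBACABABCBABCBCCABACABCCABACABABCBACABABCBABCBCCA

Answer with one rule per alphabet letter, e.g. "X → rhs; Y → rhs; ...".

  step 1 ⇒ step 2: BCCACACA ⇒ BA·BC·BC·CA·BC·CA·BC·CA
    A ↦ CA
    B ↦ BA
    C ↦ BC

A->CA, B->BA, C->BC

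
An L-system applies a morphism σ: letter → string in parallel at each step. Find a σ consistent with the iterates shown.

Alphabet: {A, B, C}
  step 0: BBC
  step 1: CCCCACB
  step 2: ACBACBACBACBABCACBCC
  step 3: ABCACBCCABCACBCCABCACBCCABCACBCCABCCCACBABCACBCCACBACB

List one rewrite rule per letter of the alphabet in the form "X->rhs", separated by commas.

  step 2 ⇒ step 3: ACBACBACBACBABCACBCC ⇒ ABC·ACB·CC·ABC·ACB·CC·ABC·ACB·CC·ABC·ACB·CC·ABC·CC·ACB·ABC·ACB·CC·ACB·ACB
    A ↦ ABC
    B ↦ CC
    C ↦ ACB

A->ABC, B->CC, C->ACB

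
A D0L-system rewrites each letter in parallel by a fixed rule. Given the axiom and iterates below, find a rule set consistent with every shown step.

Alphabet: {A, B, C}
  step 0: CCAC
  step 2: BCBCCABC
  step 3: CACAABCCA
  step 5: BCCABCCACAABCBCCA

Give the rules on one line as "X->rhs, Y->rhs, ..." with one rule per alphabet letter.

A->BC, B->C, C->A

  step 2 ⇒ step 3: BCBCCABC ⇒ C·A·C·A·A·BC·C·A
    A ↦ BC
    B ↦ C
    C ↦ A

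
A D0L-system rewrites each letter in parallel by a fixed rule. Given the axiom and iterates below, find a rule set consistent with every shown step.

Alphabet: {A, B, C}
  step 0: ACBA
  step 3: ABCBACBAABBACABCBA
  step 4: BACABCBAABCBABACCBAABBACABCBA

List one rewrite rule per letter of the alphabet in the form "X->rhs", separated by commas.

  step 3 ⇒ step 4: ABCBACBAABBACABCBA ⇒ BA·C·AB·C·BA·AB·C·BA·BA·C·C·BA·AB·BA·C·AB·C·BA
    A ↦ BA
    B ↦ C
    C ↦ AB

A->BA, B->C, C->AB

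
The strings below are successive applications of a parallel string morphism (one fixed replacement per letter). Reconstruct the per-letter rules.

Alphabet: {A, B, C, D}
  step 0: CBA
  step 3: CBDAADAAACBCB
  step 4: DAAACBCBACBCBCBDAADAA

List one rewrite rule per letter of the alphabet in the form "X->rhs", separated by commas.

  step 3 ⇒ step 4: CBDAADAAACBCB ⇒ DA·A·A·CB·CB·A·CB·CB·CB·DA·A·DA·A
    A ↦ CB
    B ↦ A
    C ↦ DA
    D ↦ A

A->CB, B->A, C->DA, D->A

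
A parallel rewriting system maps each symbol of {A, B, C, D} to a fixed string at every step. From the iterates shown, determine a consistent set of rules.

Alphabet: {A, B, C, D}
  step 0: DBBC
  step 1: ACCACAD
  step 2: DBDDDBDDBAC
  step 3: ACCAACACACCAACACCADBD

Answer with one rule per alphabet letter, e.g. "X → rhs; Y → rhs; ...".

  step 2 ⇒ step 3: DBDDDBDDBAC ⇒ AC·CA·AC·AC·AC·CA·AC·AC·CA·DB·D
    A ↦ DB
    B ↦ CA
    C ↦ D
    D ↦ AC

A->DB, B->CA, C->D, D->AC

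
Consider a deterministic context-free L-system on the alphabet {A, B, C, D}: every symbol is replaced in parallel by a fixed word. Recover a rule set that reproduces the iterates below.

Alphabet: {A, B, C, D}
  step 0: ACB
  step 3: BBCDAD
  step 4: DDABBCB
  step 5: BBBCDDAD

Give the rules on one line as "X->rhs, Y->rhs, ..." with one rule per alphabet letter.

  step 4 ⇒ step 5: DDABBCB ⇒ B·B·BC·D·D·A·D
    A ↦ BC
    B ↦ D
    C ↦ A
    D ↦ B

A->BC, B->D, C->A, D->B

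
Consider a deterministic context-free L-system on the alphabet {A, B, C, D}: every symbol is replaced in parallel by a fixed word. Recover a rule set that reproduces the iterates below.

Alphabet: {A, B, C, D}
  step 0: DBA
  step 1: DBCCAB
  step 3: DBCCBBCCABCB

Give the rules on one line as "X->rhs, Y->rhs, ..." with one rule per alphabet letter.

  step 0 ⇒ step 1: DBA ⇒ DBC·C·AB
    A ↦ AB
    B ↦ C
    D ↦ DBC
    C ↦ B  (constrained at step 1)

A->AB, B->C, C->B, D->DBC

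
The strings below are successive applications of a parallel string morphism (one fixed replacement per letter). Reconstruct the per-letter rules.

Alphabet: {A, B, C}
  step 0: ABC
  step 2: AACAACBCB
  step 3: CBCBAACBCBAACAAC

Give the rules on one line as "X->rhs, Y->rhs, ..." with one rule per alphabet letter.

  step 2 ⇒ step 3: AACAACBCB ⇒ CB·CB·AA·CB·CB·AA·C·AA·C
    A ↦ CB
    B ↦ C
    C ↦ AA

A->CB, B->C, C->AA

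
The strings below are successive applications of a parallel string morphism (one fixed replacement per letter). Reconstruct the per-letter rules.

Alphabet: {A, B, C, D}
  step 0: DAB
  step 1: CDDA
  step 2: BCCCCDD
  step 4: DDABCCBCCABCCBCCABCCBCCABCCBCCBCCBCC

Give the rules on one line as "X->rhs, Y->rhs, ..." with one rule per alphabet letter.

  step 1 ⇒ step 2: CDDA ⇒ BCC·C·C·DD
    A ↦ DD
    C ↦ BCC
    D ↦ C
  step 0 ⇒ step 1: DAB ⇒ C·DD·A
    B ↦ A

A->DD, B->A, C->BCC, D->C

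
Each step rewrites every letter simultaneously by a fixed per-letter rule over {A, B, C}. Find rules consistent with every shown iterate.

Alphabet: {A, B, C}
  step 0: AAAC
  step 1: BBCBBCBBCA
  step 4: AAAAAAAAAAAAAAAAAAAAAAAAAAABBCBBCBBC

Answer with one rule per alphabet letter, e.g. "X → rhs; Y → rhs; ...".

A->BBC, B->A, C->A

  step 0 ⇒ step 1: AAAC ⇒ BBC·BBC·BBC·A
    A ↦ BBC
    C ↦ A
    B ↦ A  (constrained at step 1)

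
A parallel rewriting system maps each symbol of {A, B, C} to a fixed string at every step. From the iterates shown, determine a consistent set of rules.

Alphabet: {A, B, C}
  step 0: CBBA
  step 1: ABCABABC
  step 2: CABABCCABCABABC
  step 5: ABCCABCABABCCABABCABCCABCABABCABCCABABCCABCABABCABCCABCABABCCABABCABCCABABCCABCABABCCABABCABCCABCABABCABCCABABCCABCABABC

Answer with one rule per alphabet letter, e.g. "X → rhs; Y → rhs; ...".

A->C, B->AB, C->ABC

  step 1 ⇒ step 2: ABCABABC ⇒ C·AB·ABC·C·AB·C·AB·ABC
    A ↦ C
    B ↦ AB
    C ↦ ABC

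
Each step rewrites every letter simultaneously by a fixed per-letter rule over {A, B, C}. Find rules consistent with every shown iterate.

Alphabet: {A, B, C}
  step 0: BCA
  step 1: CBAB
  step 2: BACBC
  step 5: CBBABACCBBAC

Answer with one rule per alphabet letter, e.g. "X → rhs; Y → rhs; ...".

  step 1 ⇒ step 2: CBAB ⇒ BA·C·B·C
    A ↦ B
    B ↦ C
    C ↦ BA

A->B, B->C, C->BA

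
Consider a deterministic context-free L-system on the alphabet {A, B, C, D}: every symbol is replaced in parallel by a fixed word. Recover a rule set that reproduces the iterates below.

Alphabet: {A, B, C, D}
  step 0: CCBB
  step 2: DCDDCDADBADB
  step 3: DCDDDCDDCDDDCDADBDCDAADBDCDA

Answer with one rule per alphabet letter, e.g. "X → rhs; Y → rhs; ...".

A->ADB, B->A, C->D, D->DCD

  step 2 ⇒ step 3: DCDDCDADBADB ⇒ DCD·D·DCD·DCD·D·DCD·ADB·DCD·A·ADB·DCD·A
    A ↦ ADB
    B ↦ A
    C ↦ D
    D ↦ DCD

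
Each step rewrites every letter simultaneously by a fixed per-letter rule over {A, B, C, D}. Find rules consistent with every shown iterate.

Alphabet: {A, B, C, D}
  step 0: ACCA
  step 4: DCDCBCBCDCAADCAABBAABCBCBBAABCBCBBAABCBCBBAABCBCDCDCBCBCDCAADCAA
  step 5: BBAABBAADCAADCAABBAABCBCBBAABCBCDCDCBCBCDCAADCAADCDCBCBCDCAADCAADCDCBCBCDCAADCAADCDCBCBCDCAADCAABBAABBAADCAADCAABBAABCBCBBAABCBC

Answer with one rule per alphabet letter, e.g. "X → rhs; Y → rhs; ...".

A->BC, B->DC, C->AA, D->BB

  step 4 ⇒ step 5: DCDCBCBCDCAADCAABBAABCBCBBAABCBCBBAABCBCBBAABCBCDCDCBCBCDCAADCAA ⇒ BB·AA·BB·AA·DC·AA·DC·AA·BB·AA·BC·BC·BB·AA·BC·BC·DC·DC·BC·BC·DC·AA·DC·AA·DC·DC·BC·BC·DC·AA·DC·AA·DC·DC·BC·BC·DC·AA·DC·AA·DC·DC·BC·BC·DC·AA·DC·AA·BB·AA·BB·AA·DC·AA·DC·AA·BB·AA·BC·BC·BB·AA·BC·BC
    A ↦ BC
    B ↦ DC
    C ↦ AA
    D ↦ BB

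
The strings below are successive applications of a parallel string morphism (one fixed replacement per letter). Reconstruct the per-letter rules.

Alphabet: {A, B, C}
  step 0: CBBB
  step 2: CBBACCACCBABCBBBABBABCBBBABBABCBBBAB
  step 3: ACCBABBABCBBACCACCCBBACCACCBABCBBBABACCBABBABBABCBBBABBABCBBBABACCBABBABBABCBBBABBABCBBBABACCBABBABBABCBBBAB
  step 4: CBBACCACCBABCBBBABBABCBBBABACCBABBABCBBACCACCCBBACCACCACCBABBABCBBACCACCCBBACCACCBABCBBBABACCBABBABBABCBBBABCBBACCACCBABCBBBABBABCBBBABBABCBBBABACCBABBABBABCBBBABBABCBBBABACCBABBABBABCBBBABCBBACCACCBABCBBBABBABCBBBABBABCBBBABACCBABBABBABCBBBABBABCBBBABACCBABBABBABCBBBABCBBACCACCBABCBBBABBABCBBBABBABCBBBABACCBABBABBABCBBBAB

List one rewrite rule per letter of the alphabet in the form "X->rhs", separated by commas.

A->CBB, B->BAB, C->ACC

  step 3 ⇒ step 4: ACCBABBABCBBACCACCCBBACCACCBABCBBBABACCBABBABBABCBBBABBABCBBBABACCBABBABBABCBBBABBABCBBBABACCBABBABBABCBBBAB ⇒ CBB·ACC·ACC·BAB·CBB·BAB·BAB·CBB·BAB·ACC·BAB·BAB·CBB·ACC·ACC·CBB·ACC·ACC·ACC·BAB·BAB·CBB·ACC·ACC·CBB·ACC·ACC·BAB·CBB·BAB·ACC·BAB·BAB·BAB·CBB·BAB·CBB·ACC·ACC·BAB·CBB·BAB·BAB·CBB·BAB·BAB·CBB·BAB·ACC·BAB·BAB·BAB·CBB·BAB·BAB·CBB·BAB·ACC·BAB·BAB·BAB·CBB·BAB·CBB·ACC·ACC·BAB·CBB·BAB·BAB·CBB·BAB·BAB·CBB·BAB·ACC·BAB·BAB·BAB·CBB·BAB·BAB·CBB·BAB·ACC·BAB·BAB·BAB·CBB·BAB·CBB·ACC·ACC·BAB·CBB·BAB·BAB·CBB·BAB·BAB·CBB·BAB·ACC·BAB·BAB·BAB·CBB·BAB
    A ↦ CBB
    B ↦ BAB
    C ↦ ACC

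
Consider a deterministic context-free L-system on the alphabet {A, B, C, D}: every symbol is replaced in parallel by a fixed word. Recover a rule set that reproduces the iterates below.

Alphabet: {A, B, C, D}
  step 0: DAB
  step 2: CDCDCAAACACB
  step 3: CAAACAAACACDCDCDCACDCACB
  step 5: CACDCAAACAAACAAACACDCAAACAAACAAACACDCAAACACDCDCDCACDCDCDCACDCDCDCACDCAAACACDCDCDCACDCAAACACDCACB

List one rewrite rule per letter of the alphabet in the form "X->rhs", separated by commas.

  step 2 ⇒ step 3: CDCDCAAACACB ⇒ CA·AA·CA·AA·CA·CD·CD·CD·CA·CD·CA·CB
    A ↦ CD
    B ↦ CB
    C ↦ CA
    D ↦ AA

A->CD, B->CB, C->CA, D->AA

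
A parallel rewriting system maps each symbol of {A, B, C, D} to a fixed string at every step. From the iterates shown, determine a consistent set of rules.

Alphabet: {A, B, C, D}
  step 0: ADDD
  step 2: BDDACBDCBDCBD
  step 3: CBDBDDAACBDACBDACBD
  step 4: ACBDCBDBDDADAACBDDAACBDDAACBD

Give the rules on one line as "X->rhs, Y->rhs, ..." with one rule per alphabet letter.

A->DA, B->C, C->A, D->BD

  step 3 ⇒ step 4: CBDBDDAACBDACBDACBD ⇒ A·C·BD·C·BD·BD·DA·DA·A·C·BD·DA·A·C·BD·DA·A·C·BD
    A ↦ DA
    B ↦ C
    C ↦ A
    D ↦ BD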